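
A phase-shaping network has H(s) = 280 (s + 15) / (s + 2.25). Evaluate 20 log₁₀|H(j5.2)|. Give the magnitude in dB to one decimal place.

57.9 dB

|j5.2 + 15| = √(5.2² + 15²) = 15.88
|j5.2 + 2.25| = √(5.2² + 2.25²) = 5.666
|H(j5.2)| = 280 × 15.88 / 5.666 = 784.55
20 log₁₀(784.55) = 57.89 dB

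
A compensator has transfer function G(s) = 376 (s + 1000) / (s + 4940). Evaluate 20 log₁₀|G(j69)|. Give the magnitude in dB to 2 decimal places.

|j69 + 1000| = √(69² + 1000²) = 1002
|j69 + 4940| = √(69² + 4940²) = 4940
|G(j69)| = 376 × 1002 / 4940 = 76.287
20 log₁₀(76.287) = 37.649 dB

37.65 dB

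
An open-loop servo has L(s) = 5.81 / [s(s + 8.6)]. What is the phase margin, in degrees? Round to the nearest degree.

86°

Gain crossover: |L(jω)| = 1 at ω ≈ 0.674 rad/s.
∠L(j0.674) = −90° − arctan(0.674/8.6) ≈ -94.48°
PM = 180° + (-94.48°) = 85.52°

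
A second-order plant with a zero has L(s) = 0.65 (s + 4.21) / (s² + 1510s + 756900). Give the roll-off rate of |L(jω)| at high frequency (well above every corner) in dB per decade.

With 1 zero and 2 poles, the high-frequency asymptotic slope is 20 × (1 − 2) = -20 dB/decade.

-20 dB/decade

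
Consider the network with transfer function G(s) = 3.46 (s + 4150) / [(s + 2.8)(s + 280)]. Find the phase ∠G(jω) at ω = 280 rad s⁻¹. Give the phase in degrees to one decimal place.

-130.6°

∠(j280 + 4150) = arctan(280/4150) = 3.86°
∠(j280 + 2.8) = arctan(280/2.8) = 89.43°
∠(j280 + 280) = arctan(280/280) = 45.00°
∠G(j280) = 3.86° − (89.43° + 45.00°) = -130.57°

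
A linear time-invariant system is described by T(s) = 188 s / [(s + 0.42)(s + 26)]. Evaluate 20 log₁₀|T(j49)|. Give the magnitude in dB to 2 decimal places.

10.60 dB

|j49| = 49
|j49 + 0.42| = √(49² + 0.42²) = 49
|j49 + 26| = √(49² + 26²) = 55.47
|T(j49)| = 188 × 49 / (49 × 55.47) = 3.3891
20 log₁₀(3.3891) = 10.602 dB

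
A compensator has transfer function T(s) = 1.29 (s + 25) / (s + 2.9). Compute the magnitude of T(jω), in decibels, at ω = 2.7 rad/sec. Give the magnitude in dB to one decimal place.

18.3 dB

|j2.7 + 25| = √(2.7² + 25²) = 25.15
|j2.7 + 2.9| = √(2.7² + 2.9²) = 3.962
|T(j2.7)| = 1.29 × 25.15 / 3.962 = 8.1865
20 log₁₀(8.1865) = 18.26 dB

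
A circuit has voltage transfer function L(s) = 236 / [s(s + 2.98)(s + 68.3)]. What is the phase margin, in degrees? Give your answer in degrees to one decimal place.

69.0°

Gain crossover: |L(jω)| = 1 at ω ≈ 1.09 rad s⁻¹.
∠L(j1.09) = −90° − arctan(1.09/2.98) − arctan(1.09/68.3) ≈ -110.99°
PM = 180° + (-110.99°) = 69.01°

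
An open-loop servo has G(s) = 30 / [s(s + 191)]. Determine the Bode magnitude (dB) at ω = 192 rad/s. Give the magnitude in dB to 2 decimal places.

-64.78 dB

|j192 + 191| = √(192² + 191²) = 270.8
|j192| = 192
|G(j192)| = 30 / (270.8 × 192) = 0.00057695
20 log₁₀(0.00057695) = -64.777 dB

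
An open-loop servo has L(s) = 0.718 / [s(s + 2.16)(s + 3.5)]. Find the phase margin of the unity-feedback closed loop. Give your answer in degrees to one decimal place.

Gain crossover: |L(jω)| = 1 at ω ≈ 0.0948 rad/s.
∠L(j0.0948) = −90° − arctan(0.0948/2.16) − arctan(0.0948/3.5) ≈ -94.07°
PM = 180° + (-94.07°) = 85.93°

85.9 deg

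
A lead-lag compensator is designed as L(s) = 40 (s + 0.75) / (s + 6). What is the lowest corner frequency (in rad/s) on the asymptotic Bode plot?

0.75 rad/s

Break frequencies occur at each pole and zero magnitude: 0.75 rad/s, 6 rad/s.
The lowest is 0.75 rad/s.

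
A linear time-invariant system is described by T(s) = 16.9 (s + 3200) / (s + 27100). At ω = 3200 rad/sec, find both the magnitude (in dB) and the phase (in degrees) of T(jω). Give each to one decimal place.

|j3200 + 3200| = √(3200² + 3200²) = 4525
|j3200 + 27100| = √(3200² + 27100²) = 2.729e+04
|T(j3200)| = 16.9 × 4525 / 2.729e+04 = 2.8027
20 log₁₀(2.8027) = 8.95 dB
∠(j3200 + 3200) = arctan(3200/3200) = 45.00°
∠(j3200 + 27100) = arctan(3200/27100) = 6.73°
∠T(j3200) = 45.00° − 6.73° = 38.27°

|T| = 9.0 dB, ∠T = 38.3°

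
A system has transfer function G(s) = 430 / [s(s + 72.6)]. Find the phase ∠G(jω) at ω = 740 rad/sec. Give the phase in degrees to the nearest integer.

∠(j740 + 72.6) = arctan(740/72.6) = 84.40°
∠(j740) = 90.00°
∠G(j740) = − (84.40° + 90.00°) = -174.40°

-174°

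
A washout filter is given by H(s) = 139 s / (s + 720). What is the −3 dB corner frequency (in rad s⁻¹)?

For a single-pole high-pass, the −3 dB point is at the pole: ω = 720 rad s⁻¹.

720 rad s⁻¹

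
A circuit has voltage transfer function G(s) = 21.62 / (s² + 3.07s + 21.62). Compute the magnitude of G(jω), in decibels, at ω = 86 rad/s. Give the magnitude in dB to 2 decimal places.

-50.66 dB

|(j86)² + 3.07(j86) + 21.62| = |-7374.4 + j264.02| = 7379
|G(j86)| = 21.62 / 7379 = 0.0029299
20 log₁₀(0.0029299) = -50.663 dB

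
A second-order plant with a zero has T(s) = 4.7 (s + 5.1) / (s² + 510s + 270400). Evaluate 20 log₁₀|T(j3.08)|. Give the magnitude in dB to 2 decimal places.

|j3.08 + 5.1| = √(3.08² + 5.1²) = 5.958
|(j3.08)² + 510(j3.08) + 270400| = |2.7039e+05 + j1570.8| = 2.704e+05
|T(j3.08)| = 4.7 × 5.958 / 2.704e+05 = 0.00010356
20 log₁₀(0.00010356) = -79.696 dB

-79.70 dB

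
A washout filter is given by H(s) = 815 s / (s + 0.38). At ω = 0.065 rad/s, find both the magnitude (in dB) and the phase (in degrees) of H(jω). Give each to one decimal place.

|H| = 42.8 dB, ∠H = 80.3°

|j0.065| = 0.065
|j0.065 + 0.38| = √(0.065² + 0.38²) = 0.3855
|H(j0.065)| = 815 × 0.065 / 0.3855 = 137.41
20 log₁₀(137.41) = 42.76 dB
∠(j0.065) = 90.00°
∠(j0.065 + 0.38) = arctan(0.065/0.38) = 9.71°
∠H(j0.065) = 90.00° − 9.71° = 80.29°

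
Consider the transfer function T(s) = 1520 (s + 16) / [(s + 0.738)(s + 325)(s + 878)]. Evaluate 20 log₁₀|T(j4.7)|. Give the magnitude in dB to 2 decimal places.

|j4.7 + 16| = √(4.7² + 16²) = 16.68
|j4.7 + 0.738| = √(4.7² + 0.738²) = 4.758
|j4.7 + 325| = √(4.7² + 325²) = 325
|j4.7 + 878| = √(4.7² + 878²) = 878
|T(j4.7)| = 1520 × 16.68 / (4.758 × 325 × 878) = 0.018669
20 log₁₀(0.018669) = -34.578 dB

-34.58 dB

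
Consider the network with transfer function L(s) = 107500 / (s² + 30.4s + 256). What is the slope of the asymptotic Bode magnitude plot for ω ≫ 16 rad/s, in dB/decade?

With 0 zeros and 2 poles, the high-frequency asymptotic slope is 20 × (0 − 2) = -40 dB/decade.

-40 dB/decade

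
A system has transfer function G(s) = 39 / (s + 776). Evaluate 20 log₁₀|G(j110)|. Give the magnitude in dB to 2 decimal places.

-26.06 dB

|j110 + 776| = √(110² + 776²) = 783.8
|G(j110)| = 39 / 783.8 = 0.04976
20 log₁₀(0.04976) = -26.062 dB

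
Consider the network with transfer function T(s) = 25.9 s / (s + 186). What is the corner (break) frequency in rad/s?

186 rad/s

The single real pole at s = −186 gives a corner at ω = 186 rad/s.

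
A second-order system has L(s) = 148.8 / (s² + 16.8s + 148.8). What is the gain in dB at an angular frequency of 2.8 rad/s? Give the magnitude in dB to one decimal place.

|(j2.8)² + 16.8(j2.8) + 148.8| = |140.96 + j47.04| = 148.6
|L(j2.8)| = 148.8 / 148.6 = 1.0013
20 log₁₀(1.0013) = 0.01 dB

0.0 dB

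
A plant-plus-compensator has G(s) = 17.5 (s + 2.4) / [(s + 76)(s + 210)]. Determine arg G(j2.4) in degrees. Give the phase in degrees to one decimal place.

∠(j2.4 + 2.4) = arctan(2.4/2.4) = 45.00°
∠(j2.4 + 76) = arctan(2.4/76) = 1.81°
∠(j2.4 + 210) = arctan(2.4/210) = 0.65°
∠G(j2.4) = 45.00° − (1.81° + 0.65°) = 42.54°

42.5°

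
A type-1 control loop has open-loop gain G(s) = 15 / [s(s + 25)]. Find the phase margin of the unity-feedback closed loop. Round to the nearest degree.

89°

Gain crossover: |G(jω)| = 1 at ω ≈ 0.6 rad/s.
∠G(j0.6) = −90° − arctan(0.6/25) ≈ -91.37°
PM = 180° + (-91.37°) = 88.63°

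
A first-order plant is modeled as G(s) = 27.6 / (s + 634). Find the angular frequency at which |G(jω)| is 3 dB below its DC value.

For a single-pole low-pass, the −3 dB point is at the pole: ω = 634 rad/s.

634 rad/s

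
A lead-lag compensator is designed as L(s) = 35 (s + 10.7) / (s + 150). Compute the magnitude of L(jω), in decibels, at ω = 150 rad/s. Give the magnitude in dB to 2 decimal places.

|j150 + 10.7| = √(150² + 10.7²) = 150.4
|j150 + 150| = √(150² + 150²) = 212.1
|L(j150)| = 35 × 150.4 / 212.1 = 24.812
20 log₁₀(24.812) = 27.893 dB

27.89 dB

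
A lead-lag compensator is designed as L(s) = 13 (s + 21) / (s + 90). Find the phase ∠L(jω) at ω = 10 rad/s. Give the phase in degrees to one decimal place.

∠(j10 + 21) = arctan(10/21) = 25.46°
∠(j10 + 90) = arctan(10/90) = 6.34°
∠L(j10) = 25.46° − 6.34° = 19.12°

19.1°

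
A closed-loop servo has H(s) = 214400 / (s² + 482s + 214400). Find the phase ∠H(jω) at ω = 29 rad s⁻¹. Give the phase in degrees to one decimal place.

-3.7 deg

∠[(j29)² + 482(j29) + 214400] = ∠[2.1356e+05 + j13978] = 3.74°
∠H(j29) = −3.74° = -3.74°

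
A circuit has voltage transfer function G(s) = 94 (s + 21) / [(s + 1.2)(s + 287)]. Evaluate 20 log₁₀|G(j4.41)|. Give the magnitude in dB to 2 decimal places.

3.74 dB

|j4.41 + 21| = √(4.41² + 21²) = 21.46
|j4.41 + 1.2| = √(4.41² + 1.2²) = 4.57
|j4.41 + 287| = √(4.41² + 287²) = 287
|G(j4.41)| = 94 × 21.46 / (4.57 × 287) = 1.5376
20 log₁₀(1.5376) = 3.737 dB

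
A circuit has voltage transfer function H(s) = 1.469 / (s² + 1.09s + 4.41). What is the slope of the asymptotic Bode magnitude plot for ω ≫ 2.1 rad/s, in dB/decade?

-40 dB/decade

With 0 zeros and 2 poles, the high-frequency asymptotic slope is 20 × (0 − 2) = -40 dB/decade.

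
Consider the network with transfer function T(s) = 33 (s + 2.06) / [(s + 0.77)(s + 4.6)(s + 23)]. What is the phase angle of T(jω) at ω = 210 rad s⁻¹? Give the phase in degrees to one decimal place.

-172.8 deg

∠(j210 + 2.06) = arctan(210/2.06) = 89.44°
∠(j210 + 0.77) = arctan(210/0.77) = 89.79°
∠(j210 + 4.6) = arctan(210/4.6) = 88.75°
∠(j210 + 23) = arctan(210/23) = 83.75°
∠T(j210) = 89.44° − (89.79° + 88.75° + 83.75°) = -172.85°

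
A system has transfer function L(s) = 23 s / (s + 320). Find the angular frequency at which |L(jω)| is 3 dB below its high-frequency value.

320 rad/s

For a single-pole high-pass, the −3 dB point is at the pole: ω = 320 rad/s.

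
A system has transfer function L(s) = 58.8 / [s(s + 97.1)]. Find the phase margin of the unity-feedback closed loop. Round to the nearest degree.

90°

Gain crossover: |L(jω)| = 1 at ω ≈ 0.606 rad/s.
∠L(j0.606) = −90° − arctan(0.606/97.1) ≈ -90.36°
PM = 180° + (-90.36°) = 89.64°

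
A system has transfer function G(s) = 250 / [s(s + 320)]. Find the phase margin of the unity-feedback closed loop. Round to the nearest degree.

Gain crossover: |G(jω)| = 1 at ω ≈ 0.781 rad s⁻¹.
∠G(j0.781) = −90° − arctan(0.781/320) ≈ -90.14°
PM = 180° + (-90.14°) = 89.86°

90 deg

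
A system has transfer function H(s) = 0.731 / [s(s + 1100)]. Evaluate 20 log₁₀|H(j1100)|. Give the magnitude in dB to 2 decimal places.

-127.39 dB

|j1100 + 1100| = √(1100² + 1100²) = 1556
|j1100| = 1100
|H(j1100)| = 0.731 / (1556 × 1100) = 4.2719e-07
20 log₁₀(4.2719e-07) = -127.388 dB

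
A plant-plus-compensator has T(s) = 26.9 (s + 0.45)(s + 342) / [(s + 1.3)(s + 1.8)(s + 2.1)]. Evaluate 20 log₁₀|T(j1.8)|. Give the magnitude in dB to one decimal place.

|j1.8 + 0.45| = √(1.8² + 0.45²) = 1.855
|j1.8 + 342| = √(1.8² + 342²) = 342
|j1.8 + 1.3| = √(1.8² + 1.3²) = 2.22
|j1.8 + 1.8| = √(1.8² + 1.8²) = 2.546
|j1.8 + 2.1| = √(1.8² + 2.1²) = 2.766
|T(j1.8)| = 26.9 × 1.855 × 342 / (2.22 × 2.546 × 2.766) = 1091.9
20 log₁₀(1091.9) = 60.76 dB

60.8 dB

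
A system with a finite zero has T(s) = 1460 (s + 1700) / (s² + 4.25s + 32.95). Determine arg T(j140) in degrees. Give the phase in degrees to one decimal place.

∠(j140 + 1700) = arctan(140/1700) = 4.71°
∠[(j140)² + 4.25(j140) + 32.95] = ∠[-19567 + j595] = 178.26°
∠T(j140) = 4.71° − 178.26° = -173.55°

-173.6°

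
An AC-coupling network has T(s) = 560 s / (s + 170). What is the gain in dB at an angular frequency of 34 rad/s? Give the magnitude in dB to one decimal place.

40.8 dB

|j34| = 34
|j34 + 170| = √(34² + 170²) = 173.4
|T(j34)| = 560 × 34 / 173.4 = 109.83
20 log₁₀(109.83) = 40.81 dB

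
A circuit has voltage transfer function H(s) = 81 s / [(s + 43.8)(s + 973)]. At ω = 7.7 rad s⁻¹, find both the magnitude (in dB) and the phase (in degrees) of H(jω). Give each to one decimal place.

|j7.7| = 7.7
|j7.7 + 43.8| = √(7.7² + 43.8²) = 44.47
|j7.7 + 973| = √(7.7² + 973²) = 973
|H(j7.7)| = 81 × 7.7 / (44.47 × 973) = 0.014413
20 log₁₀(0.014413) = -36.82 dB
∠(j7.7) = 90.00°
∠(j7.7 + 43.8) = arctan(7.7/43.8) = 9.97°
∠(j7.7 + 973) = arctan(7.7/973) = 0.45°
∠H(j7.7) = 90.00° − (9.97° + 0.45°) = 79.58°

|H| = -36.8 dB, ∠H = 79.6 deg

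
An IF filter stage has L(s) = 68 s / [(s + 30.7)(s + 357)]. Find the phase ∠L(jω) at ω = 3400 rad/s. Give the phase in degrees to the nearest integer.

-83°

∠(j3400) = 90.00°
∠(j3400 + 30.7) = arctan(3400/30.7) = 89.48°
∠(j3400 + 357) = arctan(3400/357) = 84.01°
∠L(j3400) = 90.00° − (89.48° + 84.01°) = -83.49°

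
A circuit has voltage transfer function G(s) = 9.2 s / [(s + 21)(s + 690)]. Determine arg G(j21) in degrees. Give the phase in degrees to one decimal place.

∠(j21) = 90.00°
∠(j21 + 21) = arctan(21/21) = 45.00°
∠(j21 + 690) = arctan(21/690) = 1.74°
∠G(j21) = 90.00° − (45.00° + 1.74°) = 43.26°

43.3°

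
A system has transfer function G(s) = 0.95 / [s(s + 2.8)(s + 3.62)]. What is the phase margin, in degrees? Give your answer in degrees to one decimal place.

Gain crossover: |G(jω)| = 1 at ω ≈ 0.0936 rad/sec.
∠G(j0.0936) = −90° − arctan(0.0936/2.8) − arctan(0.0936/3.62) ≈ -93.40°
PM = 180° + (-93.40°) = 86.60°

86.6 deg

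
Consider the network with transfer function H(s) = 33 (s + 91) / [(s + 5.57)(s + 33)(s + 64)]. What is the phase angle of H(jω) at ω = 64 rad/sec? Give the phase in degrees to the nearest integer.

-158°

∠(j64 + 91) = arctan(64/91) = 35.12°
∠(j64 + 5.57) = arctan(64/5.57) = 85.03°
∠(j64 + 33) = arctan(64/33) = 62.72°
∠(j64 + 64) = arctan(64/64) = 45.00°
∠H(j64) = 35.12° − (85.03° + 62.72° + 45.00°) = -157.63°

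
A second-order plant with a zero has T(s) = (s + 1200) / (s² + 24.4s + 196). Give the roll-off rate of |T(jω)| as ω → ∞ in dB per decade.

-20 dB/decade

With 1 zero and 2 poles, the high-frequency asymptotic slope is 20 × (1 − 2) = -20 dB/decade.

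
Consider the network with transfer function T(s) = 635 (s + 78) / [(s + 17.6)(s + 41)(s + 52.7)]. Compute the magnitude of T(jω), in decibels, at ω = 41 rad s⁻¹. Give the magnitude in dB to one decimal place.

-9.8 dB

|j41 + 78| = √(41² + 78²) = 88.12
|j41 + 17.6| = √(41² + 17.6²) = 44.62
|j41 + 41| = √(41² + 41²) = 57.98
|j41 + 52.7| = √(41² + 52.7²) = 66.77
|T(j41)| = 635 × 88.12 / (44.62 × 57.98 × 66.77) = 0.32393
20 log₁₀(0.32393) = -9.79 dB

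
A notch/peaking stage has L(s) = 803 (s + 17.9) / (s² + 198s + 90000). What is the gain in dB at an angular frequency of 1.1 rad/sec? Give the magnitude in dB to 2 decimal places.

|j1.1 + 17.9| = √(1.1² + 17.9²) = 17.93
|(j1.1)² + 198(j1.1) + 90000| = |89999 + j217.8| = 9e+04
|L(j1.1)| = 803 × 17.93 / 9e+04 = 0.16001
20 log₁₀(0.16001) = -15.917 dB

-15.92 dB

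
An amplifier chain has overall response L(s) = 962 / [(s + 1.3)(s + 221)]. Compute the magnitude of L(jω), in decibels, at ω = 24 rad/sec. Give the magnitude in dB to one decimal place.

|j24 + 1.3| = √(24² + 1.3²) = 24.04
|j24 + 221| = √(24² + 221²) = 222.3
|L(j24)| = 962 / (24.04 × 222.3) = 0.18005
20 log₁₀(0.18005) = -14.89 dB

-14.9 dB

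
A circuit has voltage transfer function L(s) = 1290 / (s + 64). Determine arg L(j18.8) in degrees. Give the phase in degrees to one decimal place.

∠(j18.8 + 64) = arctan(18.8/64) = 16.37°
∠L(j18.8) = −16.37° = -16.37°

-16.4°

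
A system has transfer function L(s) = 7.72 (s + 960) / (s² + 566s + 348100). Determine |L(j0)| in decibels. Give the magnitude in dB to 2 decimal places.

L(0) = 7.72 × 960 / 348100 = 0.02129
20 log₁₀(0.02129) = -33.436 dB

-33.44 dB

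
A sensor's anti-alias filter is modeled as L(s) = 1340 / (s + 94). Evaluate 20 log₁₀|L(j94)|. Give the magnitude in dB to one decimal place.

|j94 + 94| = √(94² + 94²) = 132.9
|L(j94)| = 1340 / 132.9 = 10.08
20 log₁₀(10.08) = 20.07 dB

20.1 dB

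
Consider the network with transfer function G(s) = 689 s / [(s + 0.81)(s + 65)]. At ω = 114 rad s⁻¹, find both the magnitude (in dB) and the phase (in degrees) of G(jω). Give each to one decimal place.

|j114| = 114
|j114 + 0.81| = √(114² + 0.81²) = 114
|j114 + 65| = √(114² + 65²) = 131.2
|G(j114)| = 689 × 114 / (114 × 131.2) = 5.2502
20 log₁₀(5.2502) = 14.40 dB
∠(j114) = 90.00°
∠(j114 + 0.81) = arctan(114/0.81) = 89.59°
∠(j114 + 65) = arctan(114/65) = 60.31°
∠G(j114) = 90.00° − (89.59° + 60.31°) = -59.90°

|G| = 14.4 dB, ∠G = -59.9 deg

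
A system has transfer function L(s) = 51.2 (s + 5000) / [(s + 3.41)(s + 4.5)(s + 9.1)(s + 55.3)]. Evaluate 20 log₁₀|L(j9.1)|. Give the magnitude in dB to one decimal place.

|j9.1 + 5000| = √(9.1² + 5000²) = 5000
|j9.1 + 3.41| = √(9.1² + 3.41²) = 9.718
|j9.1 + 4.5| = √(9.1² + 4.5²) = 10.15
|j9.1 + 9.1| = √(9.1² + 9.1²) = 12.87
|j9.1 + 55.3| = √(9.1² + 55.3²) = 56.04
|L(j9.1)| = 51.2 × 5000 / (9.718 × 10.15 × 12.87 × 56.04) = 3.5978
20 log₁₀(3.5978) = 11.12 dB

11.1 dB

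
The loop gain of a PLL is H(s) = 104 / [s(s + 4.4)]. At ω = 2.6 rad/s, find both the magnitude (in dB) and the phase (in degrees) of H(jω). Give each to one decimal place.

|H| = 17.9 dB, ∠H = -120.6°

|j2.6 + 4.4| = √(2.6² + 4.4²) = 5.111
|j2.6| = 2.6
|H(j2.6)| = 104 / (5.111 × 2.6) = 7.8266
20 log₁₀(7.8266) = 17.87 dB
∠(j2.6 + 4.4) = arctan(2.6/4.4) = 30.58°
∠(j2.6) = 90.00°
∠H(j2.6) = − (30.58° + 90.00°) = -120.58°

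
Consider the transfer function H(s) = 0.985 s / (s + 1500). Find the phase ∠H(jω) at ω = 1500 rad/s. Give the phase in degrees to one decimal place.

∠(j1500) = 90.00°
∠(j1500 + 1500) = arctan(1500/1500) = 45.00°
∠H(j1500) = 90.00° − 45.00° = 45.00°

45.0°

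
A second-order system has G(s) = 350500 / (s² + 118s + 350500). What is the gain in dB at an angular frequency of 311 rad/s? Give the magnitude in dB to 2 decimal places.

|(j311)² + 118(j311) + 350500| = |2.5378e+05 + j36698| = 2.564e+05
|G(j311)| = 350500 / 2.564e+05 = 1.3669
20 log₁₀(1.3669) = 2.715 dB

2.71 dB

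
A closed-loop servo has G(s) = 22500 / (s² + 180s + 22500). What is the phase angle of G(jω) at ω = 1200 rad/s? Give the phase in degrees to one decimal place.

∠[(j1200)² + 180(j1200) + 22500] = ∠[-1.4175e+06 + j2.16e+05] = 171.34°
∠G(j1200) = −171.34° = -171.34°

-171.3°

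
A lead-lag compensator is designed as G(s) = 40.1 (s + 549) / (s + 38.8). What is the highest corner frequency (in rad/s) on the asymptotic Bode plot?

Break frequencies occur at each pole and zero magnitude: 38.8 rad/s, 549 rad/s.
The highest is 549 rad/s.

549 rad/s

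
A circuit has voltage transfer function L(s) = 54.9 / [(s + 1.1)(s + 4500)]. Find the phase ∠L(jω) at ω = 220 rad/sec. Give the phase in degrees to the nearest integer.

∠(j220 + 1.1) = arctan(220/1.1) = 89.71°
∠(j220 + 4500) = arctan(220/4500) = 2.80°
∠L(j220) = − (89.71° + 2.80°) = -92.51°

-93°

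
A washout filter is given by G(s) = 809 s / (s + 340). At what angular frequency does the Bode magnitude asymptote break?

340 rad/s

The single real pole at s = −340 gives a corner at ω = 340 rad/s.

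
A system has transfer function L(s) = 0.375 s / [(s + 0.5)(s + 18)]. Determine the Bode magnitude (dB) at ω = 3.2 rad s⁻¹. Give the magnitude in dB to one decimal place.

|j3.2| = 3.2
|j3.2 + 0.5| = √(3.2² + 0.5²) = 3.239
|j3.2 + 18| = √(3.2² + 18²) = 18.28
|L(j3.2)| = 0.375 × 3.2 / (3.239 × 18.28) = 0.020266
20 log₁₀(0.020266) = -33.86 dB

-33.9 dB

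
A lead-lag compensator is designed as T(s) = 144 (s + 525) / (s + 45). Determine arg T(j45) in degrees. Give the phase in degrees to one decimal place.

-40.1°

∠(j45 + 525) = arctan(45/525) = 4.90°
∠(j45 + 45) = arctan(45/45) = 45.00°
∠T(j45) = 4.90° − 45.00° = -40.10°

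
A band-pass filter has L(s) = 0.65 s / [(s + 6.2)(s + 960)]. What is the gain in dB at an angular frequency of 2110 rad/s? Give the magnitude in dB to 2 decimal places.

-71.04 dB

|j2110| = 2110
|j2110 + 6.2| = √(2110² + 6.2²) = 2110
|j2110 + 960| = √(2110² + 960²) = 2318
|L(j2110)| = 0.65 × 2110 / (2110 × 2318) = 0.0002804
20 log₁₀(0.0002804) = -71.045 dB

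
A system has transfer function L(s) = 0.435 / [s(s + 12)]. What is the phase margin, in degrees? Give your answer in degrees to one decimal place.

Gain crossover: |L(jω)| = 1 at ω ≈ 0.0362 rad/s.
∠L(j0.0362) = −90° − arctan(0.0362/12) ≈ -90.17°
PM = 180° + (-90.17°) = 89.83°

89.8°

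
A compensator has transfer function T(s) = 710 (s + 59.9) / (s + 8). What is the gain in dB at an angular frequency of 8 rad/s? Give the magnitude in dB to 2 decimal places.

|j8 + 59.9| = √(8² + 59.9²) = 60.43
|j8 + 8| = √(8² + 8²) = 11.31
|T(j8)| = 710 × 60.43 / 11.31 = 3792.4
20 log₁₀(3792.4) = 71.578 dB

71.58 dB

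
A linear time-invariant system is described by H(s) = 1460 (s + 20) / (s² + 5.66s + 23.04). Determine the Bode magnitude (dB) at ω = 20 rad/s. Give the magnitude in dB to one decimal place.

40.4 dB

|j20 + 20| = √(20² + 20²) = 28.28
|(j20)² + 5.66(j20) + 23.04| = |-376.96 + j113.2| = 393.6
|H(j20)| = 1460 × 28.28 / 393.6 = 104.92
20 log₁₀(104.92) = 40.42 dB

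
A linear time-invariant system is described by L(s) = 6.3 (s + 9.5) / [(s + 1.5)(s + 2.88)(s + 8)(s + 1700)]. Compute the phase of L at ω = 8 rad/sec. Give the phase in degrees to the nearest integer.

-155 deg

∠(j8 + 9.5) = arctan(8/9.5) = 40.10°
∠(j8 + 1.5) = arctan(8/1.5) = 79.38°
∠(j8 + 2.88) = arctan(8/2.88) = 70.20°
∠(j8 + 8) = arctan(8/8) = 45.00°
∠(j8 + 1700) = arctan(8/1700) = 0.27°
∠L(j8) = 40.10° − (79.38° + 70.20° + 45.00° + 0.27°) = -154.75°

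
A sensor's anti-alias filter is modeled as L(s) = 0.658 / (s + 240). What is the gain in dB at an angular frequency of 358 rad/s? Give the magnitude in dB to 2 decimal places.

|j358 + 240| = √(358² + 240²) = 431
|L(j358)| = 0.658 / 431 = 0.0015267
20 log₁₀(0.0015267) = -56.325 dB

-56.33 dB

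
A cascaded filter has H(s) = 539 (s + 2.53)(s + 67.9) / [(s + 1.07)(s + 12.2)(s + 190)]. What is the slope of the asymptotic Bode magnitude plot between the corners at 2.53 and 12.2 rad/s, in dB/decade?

In this band the factors already past their corner are: zero at 2.53, pole at 1.07; net slope = 0 dB/decade.

0 dB/decade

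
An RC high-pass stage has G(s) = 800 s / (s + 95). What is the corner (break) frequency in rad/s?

The single real pole at s = −95 gives a corner at ω = 95 rad/s.

95 rad/s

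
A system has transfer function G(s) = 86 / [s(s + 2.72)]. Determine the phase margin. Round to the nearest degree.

Gain crossover: |G(jω)| = 1 at ω ≈ 9.08 rad/sec.
∠G(j9.08) = −90° − arctan(9.08/2.72) ≈ -163.32°
PM = 180° + (-163.32°) = 16.68°

17°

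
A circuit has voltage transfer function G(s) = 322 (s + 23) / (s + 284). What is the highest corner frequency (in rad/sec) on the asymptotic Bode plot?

Break frequencies occur at each pole and zero magnitude: 23 rad/sec, 284 rad/sec.
The highest is 284 rad/sec.

284 rad/sec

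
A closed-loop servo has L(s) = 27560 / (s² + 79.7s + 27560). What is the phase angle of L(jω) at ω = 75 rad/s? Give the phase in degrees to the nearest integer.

-15°

∠[(j75)² + 79.7(j75) + 27560] = ∠[21935 + j5977.5] = 15.24°
∠L(j75) = −15.24° = -15.24°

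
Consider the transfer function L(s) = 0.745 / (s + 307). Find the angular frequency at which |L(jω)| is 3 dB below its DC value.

307 rad s⁻¹

For a single-pole low-pass, the −3 dB point is at the pole: ω = 307 rad s⁻¹.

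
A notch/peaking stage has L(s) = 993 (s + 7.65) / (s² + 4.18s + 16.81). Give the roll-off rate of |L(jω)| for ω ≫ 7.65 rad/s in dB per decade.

-20 dB/decade

With 1 zero and 2 poles, the high-frequency asymptotic slope is 20 × (1 − 2) = -20 dB/decade.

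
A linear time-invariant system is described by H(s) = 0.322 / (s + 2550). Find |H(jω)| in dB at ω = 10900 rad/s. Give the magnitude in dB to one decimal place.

|j10900 + 2550| = √(10900² + 2550²) = 1.119e+04
|H(j10900)| = 0.322 / 1.119e+04 = 2.8765e-05
20 log₁₀(2.8765e-05) = -90.82 dB

-90.8 dB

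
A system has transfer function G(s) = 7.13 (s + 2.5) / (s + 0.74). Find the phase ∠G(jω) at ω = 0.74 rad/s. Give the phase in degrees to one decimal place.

∠(j0.74 + 2.5) = arctan(0.74/2.5) = 16.49°
∠(j0.74 + 0.74) = arctan(0.74/0.74) = 45.00°
∠G(j0.74) = 16.49° − 45.00° = -28.51°

-28.5°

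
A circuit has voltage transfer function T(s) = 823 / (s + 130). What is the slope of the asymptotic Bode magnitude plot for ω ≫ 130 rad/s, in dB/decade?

With 0 zeros and 1 pole, the high-frequency asymptotic slope is 20 × (0 − 1) = -20 dB/decade.

-20 dB/decade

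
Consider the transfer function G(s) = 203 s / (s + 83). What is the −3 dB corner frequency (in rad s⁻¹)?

For a single-pole high-pass, the −3 dB point is at the pole: ω = 83 rad s⁻¹.

83 rad s⁻¹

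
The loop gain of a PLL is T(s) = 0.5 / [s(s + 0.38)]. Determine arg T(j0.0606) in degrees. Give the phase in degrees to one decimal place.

∠(j0.0606 + 0.38) = arctan(0.0606/0.38) = 9.06°
∠(j0.0606) = 90.00°
∠T(j0.0606) = − (9.06° + 90.00°) = -99.06°

-99.1 deg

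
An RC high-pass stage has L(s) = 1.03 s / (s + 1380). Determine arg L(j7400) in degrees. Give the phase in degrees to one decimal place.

∠(j7400) = 90.00°
∠(j7400 + 1380) = arctan(7400/1380) = 79.44°
∠L(j7400) = 90.00° − 79.44° = 10.56°

10.6°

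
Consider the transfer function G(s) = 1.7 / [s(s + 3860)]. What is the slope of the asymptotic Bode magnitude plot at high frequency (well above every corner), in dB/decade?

With 0 zeros and 2 poles, the high-frequency asymptotic slope is 20 × (0 − 2) = -40 dB/decade.

-40 dB/decade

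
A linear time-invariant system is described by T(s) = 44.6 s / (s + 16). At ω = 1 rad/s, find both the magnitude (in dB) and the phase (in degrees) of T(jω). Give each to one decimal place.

|T| = 8.9 dB, ∠T = 86.4 deg

|j1| = 1
|j1 + 16| = √(1² + 16²) = 16.03
|T(j1)| = 44.6 × 1 / 16.03 = 2.7821
20 log₁₀(2.7821) = 8.89 dB
∠(j1) = 90.00°
∠(j1 + 16) = arctan(1/16) = 3.58°
∠T(j1) = 90.00° − 3.58° = 86.42°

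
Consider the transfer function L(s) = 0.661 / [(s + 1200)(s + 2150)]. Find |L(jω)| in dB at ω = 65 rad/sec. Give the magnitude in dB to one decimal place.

|j65 + 1200| = √(65² + 1200²) = 1202
|j65 + 2150| = √(65² + 2150²) = 2151
|L(j65)| = 0.661 / (1202 × 2151) = 2.5571e-07
20 log₁₀(2.5571e-07) = -131.85 dB

-131.8 dB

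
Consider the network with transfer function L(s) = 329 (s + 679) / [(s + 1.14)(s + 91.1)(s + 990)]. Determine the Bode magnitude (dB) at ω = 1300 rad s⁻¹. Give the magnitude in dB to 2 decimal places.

-75.17 dB

|j1300 + 679| = √(1300² + 679²) = 1467
|j1300 + 1.14| = √(1300² + 1.14²) = 1300
|j1300 + 91.1| = √(1300² + 91.1²) = 1303
|j1300 + 990| = √(1300² + 990²) = 1634
|L(j1300)| = 329 × 1467 / (1300 × 1303 × 1634) = 0.0001743
20 log₁₀(0.0001743) = -75.174 dB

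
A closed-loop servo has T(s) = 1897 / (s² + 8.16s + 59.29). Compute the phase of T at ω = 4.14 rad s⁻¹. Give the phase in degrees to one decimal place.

-38.7 deg

∠[(j4.14)² + 8.16(j4.14) + 59.29] = ∠[42.15 + j33.782] = 38.71°
∠T(j4.14) = −38.71° = -38.71°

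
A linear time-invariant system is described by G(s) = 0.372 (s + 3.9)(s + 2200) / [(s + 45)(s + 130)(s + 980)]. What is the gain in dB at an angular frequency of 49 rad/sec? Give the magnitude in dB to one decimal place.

|j49 + 3.9| = √(49² + 3.9²) = 49.15
|j49 + 2200| = √(49² + 2200²) = 2201
|j49 + 45| = √(49² + 45²) = 66.53
|j49 + 130| = √(49² + 130²) = 138.9
|j49 + 980| = √(49² + 980²) = 981.2
|G(j49)| = 0.372 × 49.15 × 2201 / (66.53 × 138.9 × 981.2) = 0.0044369
20 log₁₀(0.0044369) = -47.06 dB

-47.1 dB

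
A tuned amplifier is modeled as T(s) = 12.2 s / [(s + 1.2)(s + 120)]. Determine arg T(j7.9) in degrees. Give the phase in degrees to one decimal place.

∠(j7.9) = 90.00°
∠(j7.9 + 1.2) = arctan(7.9/1.2) = 81.36°
∠(j7.9 + 120) = arctan(7.9/120) = 3.77°
∠T(j7.9) = 90.00° − (81.36° + 3.77°) = 4.87°

4.9°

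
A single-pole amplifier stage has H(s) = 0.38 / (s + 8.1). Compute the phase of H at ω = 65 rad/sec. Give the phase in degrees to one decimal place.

∠(j65 + 8.1) = arctan(65/8.1) = 82.90°
∠H(j65) = −82.90° = -82.90°

-82.9°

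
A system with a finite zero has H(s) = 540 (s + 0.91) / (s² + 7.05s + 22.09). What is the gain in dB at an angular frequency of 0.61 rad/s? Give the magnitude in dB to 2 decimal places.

28.54 dB

|j0.61 + 0.91| = √(0.61² + 0.91²) = 1.096
|(j0.61)² + 7.05(j0.61) + 22.09| = |21.718 + j4.3005| = 22.14
|H(j0.61)| = 540 × 1.096 / 22.14 = 26.721
20 log₁₀(26.721) = 28.537 dB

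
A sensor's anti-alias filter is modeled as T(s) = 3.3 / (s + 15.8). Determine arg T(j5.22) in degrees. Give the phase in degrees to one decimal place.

-18.3 deg

∠(j5.22 + 15.8) = arctan(5.22/15.8) = 18.28°
∠T(j5.22) = −18.28° = -18.28°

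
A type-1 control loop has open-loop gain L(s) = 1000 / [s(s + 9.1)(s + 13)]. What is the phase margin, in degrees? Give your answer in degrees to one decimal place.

Gain crossover: |L(jω)| = 1 at ω ≈ 6.27 rad/s.
∠L(j6.27) = −90° − arctan(6.27/9.1) − arctan(6.27/13) ≈ -150.31°
PM = 180° + (-150.31°) = 29.69°

29.7°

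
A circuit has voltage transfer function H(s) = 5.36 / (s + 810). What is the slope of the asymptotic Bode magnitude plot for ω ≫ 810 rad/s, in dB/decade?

With 0 zeros and 1 pole, the high-frequency asymptotic slope is 20 × (0 − 1) = -20 dB/decade.

-20 dB/decade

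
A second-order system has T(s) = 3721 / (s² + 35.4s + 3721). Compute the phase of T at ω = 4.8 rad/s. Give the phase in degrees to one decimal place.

∠[(j4.8)² + 35.4(j4.8) + 3721] = ∠[3698 + j169.92] = 2.63°
∠T(j4.8) = −2.63° = -2.63°

-2.6 deg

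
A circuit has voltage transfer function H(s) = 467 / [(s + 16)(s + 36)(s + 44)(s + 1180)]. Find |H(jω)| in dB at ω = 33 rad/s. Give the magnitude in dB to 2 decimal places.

-107.92 dB

|j33 + 16| = √(33² + 16²) = 36.67
|j33 + 36| = √(33² + 36²) = 48.84
|j33 + 44| = √(33² + 44²) = 55
|j33 + 1180| = √(33² + 1180²) = 1180
|H(j33)| = 467 / (36.67 × 48.84 × 55 × 1180) = 4.016e-06
20 log₁₀(4.016e-06) = -107.924 dB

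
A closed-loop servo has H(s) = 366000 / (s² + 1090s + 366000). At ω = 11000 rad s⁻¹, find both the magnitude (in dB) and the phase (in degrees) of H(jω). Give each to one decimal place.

|H| = -50.4 dB, ∠H = -174.3°

|(j11000)² + 1090(j11000) + 366000| = |-1.2063e+08 + j1.199e+07| = 1.212e+08
|H(j11000)| = 366000 / 1.212e+08 = 0.0030191
20 log₁₀(0.0030191) = -50.40 dB
∠[(j11000)² + 1090(j11000) + 366000] = ∠[-1.2063e+08 + j1.199e+07] = 174.32°
∠H(j11000) = −174.32° = -174.32°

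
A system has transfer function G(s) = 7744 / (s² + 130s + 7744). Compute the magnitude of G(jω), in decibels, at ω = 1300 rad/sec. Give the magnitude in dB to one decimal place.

|(j1300)² + 130(j1300) + 7744| = |-1.6823e+06 + j1.69e+05| = 1.691e+06
|G(j1300)| = 7744 / 1.691e+06 = 0.0045803
20 log₁₀(0.0045803) = -46.78 dB

-46.8 dB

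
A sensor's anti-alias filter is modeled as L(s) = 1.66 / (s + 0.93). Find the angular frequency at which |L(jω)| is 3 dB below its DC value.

For a single-pole low-pass, the −3 dB point is at the pole: ω = 0.93 rad/s.

0.93 rad/s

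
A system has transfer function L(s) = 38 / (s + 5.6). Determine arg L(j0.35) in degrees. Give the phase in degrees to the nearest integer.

-4 deg

∠(j0.35 + 5.6) = arctan(0.35/5.6) = 3.58°
∠L(j0.35) = −3.58° = -3.58°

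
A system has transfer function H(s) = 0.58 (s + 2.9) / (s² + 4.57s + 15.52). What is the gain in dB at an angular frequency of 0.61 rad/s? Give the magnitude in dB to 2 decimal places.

-19.05 dB

|j0.61 + 2.9| = √(0.61² + 2.9²) = 2.963
|(j0.61)² + 4.57(j0.61) + 15.52| = |15.148 + j2.7877| = 15.4
|H(j0.61)| = 0.58 × 2.963 / 15.4 = 0.11159
20 log₁₀(0.11159) = -19.047 dB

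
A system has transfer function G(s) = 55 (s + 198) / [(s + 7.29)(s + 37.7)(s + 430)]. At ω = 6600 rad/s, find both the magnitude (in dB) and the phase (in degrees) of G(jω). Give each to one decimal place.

|j6600 + 198| = √(6600² + 198²) = 6603
|j6600 + 7.29| = √(6600² + 7.29²) = 6600
|j6600 + 37.7| = √(6600² + 37.7²) = 6600
|j6600 + 430| = √(6600² + 430²) = 6614
|G(j6600)| = 55 × 6603 / (6600 × 6600 × 6614) = 1.2605e-06
20 log₁₀(1.2605e-06) = -117.99 dB
∠(j6600 + 198) = arctan(6600/198) = 88.28°
∠(j6600 + 7.29) = arctan(6600/7.29) = 89.94°
∠(j6600 + 37.7) = arctan(6600/37.7) = 89.67°
∠(j6600 + 430) = arctan(6600/430) = 86.27°
∠G(j6600) = 88.28° − (89.94° + 89.67° + 86.27°) = -177.60°

|G| = -118.0 dB, ∠G = -177.6°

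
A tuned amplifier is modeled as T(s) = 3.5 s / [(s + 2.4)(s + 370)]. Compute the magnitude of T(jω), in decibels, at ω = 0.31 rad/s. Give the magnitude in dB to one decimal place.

|j0.31| = 0.31
|j0.31 + 2.4| = √(0.31² + 2.4²) = 2.42
|j0.31 + 370| = √(0.31² + 370²) = 370
|T(j0.31)| = 3.5 × 0.31 / (2.42 × 370) = 0.0012118
20 log₁₀(0.0012118) = -58.33 dB

-58.3 dB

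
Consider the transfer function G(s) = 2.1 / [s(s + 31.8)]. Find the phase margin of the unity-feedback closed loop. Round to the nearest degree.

Gain crossover: |G(jω)| = 1 at ω ≈ 0.066 rad s⁻¹.
∠G(j0.066) = −90° − arctan(0.066/31.8) ≈ -90.12°
PM = 180° + (-90.12°) = 89.88°

90 deg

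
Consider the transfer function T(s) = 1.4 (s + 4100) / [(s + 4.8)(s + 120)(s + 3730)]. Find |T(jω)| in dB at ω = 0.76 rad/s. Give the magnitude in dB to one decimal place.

|j0.76 + 4100| = √(0.76² + 4100²) = 4100
|j0.76 + 4.8| = √(0.76² + 4.8²) = 4.86
|j0.76 + 120| = √(0.76² + 120²) = 120
|j0.76 + 3730| = √(0.76² + 3730²) = 3730
|T(j0.76)| = 1.4 × 4100 / (4.86 × 120 × 3730) = 0.0026387
20 log₁₀(0.0026387) = -51.57 dB

-51.6 dB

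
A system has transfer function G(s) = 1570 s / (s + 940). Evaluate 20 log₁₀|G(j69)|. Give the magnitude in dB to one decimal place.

41.2 dB

|j69| = 69
|j69 + 940| = √(69² + 940²) = 942.5
|G(j69)| = 1570 × 69 / 942.5 = 114.94
20 log₁₀(114.94) = 41.21 dB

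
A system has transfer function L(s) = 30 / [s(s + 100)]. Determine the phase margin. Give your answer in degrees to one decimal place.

Gain crossover: |L(jω)| = 1 at ω ≈ 0.3 rad/s.
∠L(j0.3) = −90° − arctan(0.3/100) ≈ -90.17°
PM = 180° + (-90.17°) = 89.83°

89.8°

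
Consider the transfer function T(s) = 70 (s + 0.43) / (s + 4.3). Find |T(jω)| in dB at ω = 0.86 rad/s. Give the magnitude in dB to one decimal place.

23.7 dB

|j0.86 + 0.43| = √(0.86² + 0.43²) = 0.9615
|j0.86 + 4.3| = √(0.86² + 4.3²) = 4.385
|T(j0.86)| = 70 × 0.9615 / 4.385 = 15.349
20 log₁₀(15.349) = 23.72 dB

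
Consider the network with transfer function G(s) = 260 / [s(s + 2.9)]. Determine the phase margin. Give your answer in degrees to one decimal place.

Gain crossover: |G(jω)| = 1 at ω ≈ 16 rad/s.
∠G(j16) = −90° − arctan(16/2.9) ≈ -169.72°
PM = 180° + (-169.72°) = 10.28°

10.3°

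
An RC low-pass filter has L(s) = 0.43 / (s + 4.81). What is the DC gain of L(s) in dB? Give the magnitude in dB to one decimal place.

-21.0 dB

L(0) = 0.43 / 4.81 = 0.089397
20 log₁₀(0.089397) = -20.97 dB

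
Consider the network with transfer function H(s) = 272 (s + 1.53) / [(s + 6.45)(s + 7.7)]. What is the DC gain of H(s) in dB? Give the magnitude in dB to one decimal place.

H(0) = 272 × 1.53 / (6.45 × 7.7) = 8.3793
20 log₁₀(8.3793) = 18.46 dB

18.5 dB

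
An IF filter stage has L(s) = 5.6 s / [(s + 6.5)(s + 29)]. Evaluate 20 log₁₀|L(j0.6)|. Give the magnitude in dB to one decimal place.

|j0.6| = 0.6
|j0.6 + 6.5| = √(0.6² + 6.5²) = 6.528
|j0.6 + 29| = √(0.6² + 29²) = 29.01
|L(j0.6)| = 5.6 × 0.6 / (6.528 × 29.01) = 0.017746
20 log₁₀(0.017746) = -35.02 dB

-35.0 dB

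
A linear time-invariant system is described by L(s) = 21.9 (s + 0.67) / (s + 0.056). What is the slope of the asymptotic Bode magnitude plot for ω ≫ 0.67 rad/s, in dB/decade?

0 dB/decade

With 1 zero and 1 pole, the high-frequency asymptotic slope is 20 × (1 − 1) = 0 dB/decade.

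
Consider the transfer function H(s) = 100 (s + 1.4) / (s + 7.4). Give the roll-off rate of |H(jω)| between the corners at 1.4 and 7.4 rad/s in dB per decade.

20 dB/decade

In this band the factors already past their corner are: zero at 1.4; net slope = 20 dB/decade.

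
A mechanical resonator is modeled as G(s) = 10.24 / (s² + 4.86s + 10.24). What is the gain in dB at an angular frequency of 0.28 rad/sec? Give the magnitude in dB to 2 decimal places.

|(j0.28)² + 4.86(j0.28) + 10.24| = |10.162 + j1.3608| = 10.25
|G(j0.28)| = 10.24 / 10.25 = 0.9988
20 log₁₀(0.9988) = -0.010 dB

-0.01 dB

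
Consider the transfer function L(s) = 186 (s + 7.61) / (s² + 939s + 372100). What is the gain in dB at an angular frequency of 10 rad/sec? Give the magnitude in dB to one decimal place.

-44.0 dB

|j10 + 7.61| = √(10² + 7.61²) = 12.57
|(j10)² + 939(j10) + 372100| = |3.72e+05 + j9390| = 3.721e+05
|L(j10)| = 186 × 12.57 / 3.721e+05 = 0.0062812
20 log₁₀(0.0062812) = -44.04 dB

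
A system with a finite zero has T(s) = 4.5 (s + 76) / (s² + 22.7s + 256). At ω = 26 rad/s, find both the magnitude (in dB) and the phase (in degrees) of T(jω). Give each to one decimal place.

|j26 + 76| = √(26² + 76²) = 80.32
|(j26)² + 22.7(j26) + 256| = |-420 + j590.2| = 724.4
|T(j26)| = 4.5 × 80.32 / 724.4 = 0.49899
20 log₁₀(0.49899) = -6.04 dB
∠(j26 + 76) = arctan(26/76) = 18.89°
∠[(j26)² + 22.7(j26) + 256] = ∠[-420 + j590.2] = 125.44°
∠T(j26) = 18.89° − 125.44° = -106.55°

|T| = -6.0 dB, ∠T = -106.6°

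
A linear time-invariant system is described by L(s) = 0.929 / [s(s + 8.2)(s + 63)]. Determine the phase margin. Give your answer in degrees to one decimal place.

90.0°

Gain crossover: |L(jω)| = 1 at ω ≈ 0.0018 rad/s.
∠L(j0.0018) = −90° − arctan(0.0018/8.2) − arctan(0.0018/63) ≈ -90.01°
PM = 180° + (-90.01°) = 89.99°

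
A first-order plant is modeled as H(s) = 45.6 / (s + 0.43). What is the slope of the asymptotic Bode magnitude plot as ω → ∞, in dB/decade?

-20 dB/decade

With 0 zeros and 1 pole, the high-frequency asymptotic slope is 20 × (0 − 1) = -20 dB/decade.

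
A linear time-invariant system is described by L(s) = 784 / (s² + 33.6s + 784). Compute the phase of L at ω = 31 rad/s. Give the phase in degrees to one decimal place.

∠[(j31)² + 33.6(j31) + 784] = ∠[-177 + j1041.6] = 99.64°
∠L(j31) = −99.64° = -99.64°

-99.6°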